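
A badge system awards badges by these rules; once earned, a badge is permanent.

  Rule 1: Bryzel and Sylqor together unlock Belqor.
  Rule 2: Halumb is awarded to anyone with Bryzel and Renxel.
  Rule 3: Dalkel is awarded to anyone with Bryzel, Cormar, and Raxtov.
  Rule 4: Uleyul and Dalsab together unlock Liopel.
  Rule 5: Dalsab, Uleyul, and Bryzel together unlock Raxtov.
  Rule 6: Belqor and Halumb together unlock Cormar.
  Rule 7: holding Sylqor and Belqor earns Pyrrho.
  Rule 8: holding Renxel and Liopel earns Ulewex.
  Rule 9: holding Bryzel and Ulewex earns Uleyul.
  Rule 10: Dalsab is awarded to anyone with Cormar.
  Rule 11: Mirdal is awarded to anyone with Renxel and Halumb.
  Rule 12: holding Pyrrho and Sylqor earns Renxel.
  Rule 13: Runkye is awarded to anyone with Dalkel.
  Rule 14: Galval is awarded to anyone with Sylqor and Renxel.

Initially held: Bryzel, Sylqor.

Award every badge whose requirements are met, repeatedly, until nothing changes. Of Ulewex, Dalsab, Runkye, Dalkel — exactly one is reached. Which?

With Bryzel and Sylqor, Belqor is earned (Rule 1).
With Sylqor and Belqor, Pyrrho is earned (Rule 7).
With Pyrrho and Sylqor, Renxel is earned (Rule 12).
With Bryzel and Renxel, Halumb is earned (Rule 2).
With Belqor and Halumb, Cormar is earned (Rule 6).
With Cormar, Dalsab is earned (Rule 10).
Runkye would need Dalkel (Rule 13), but Dalkel is never earned. Dalkel would need Bryzel, Cormar, and Raxtov (Rule 3), but Raxtov is never earned. Ulewex would need Renxel and Liopel (Rule 8), but Liopel is never earned.

Dalsab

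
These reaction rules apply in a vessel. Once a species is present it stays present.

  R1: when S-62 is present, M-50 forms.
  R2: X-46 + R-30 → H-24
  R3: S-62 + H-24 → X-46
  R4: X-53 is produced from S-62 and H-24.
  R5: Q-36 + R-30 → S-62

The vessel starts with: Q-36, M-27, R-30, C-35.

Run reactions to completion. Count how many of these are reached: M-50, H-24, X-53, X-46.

Q-36 and R-30 present → S-62 forms (R5).
S-62 present → M-50 forms (R1).
M-50: reached.
H-24 would need X-46 and R-30 (R2), but X-46 never forms.
X-53 would need S-62 and H-24 (R4), but H-24 never forms.
X-46 would need S-62 and H-24 (R3), but H-24 never forms.
Reached: M-50 — 1 of the 4.

1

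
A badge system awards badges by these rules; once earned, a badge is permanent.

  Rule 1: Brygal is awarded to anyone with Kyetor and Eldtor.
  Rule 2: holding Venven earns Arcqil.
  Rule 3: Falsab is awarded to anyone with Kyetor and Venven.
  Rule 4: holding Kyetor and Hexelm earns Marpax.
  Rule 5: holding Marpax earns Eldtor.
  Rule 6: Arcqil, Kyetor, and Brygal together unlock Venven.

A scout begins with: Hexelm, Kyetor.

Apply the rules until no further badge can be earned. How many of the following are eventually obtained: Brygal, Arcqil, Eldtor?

2

With Kyetor and Hexelm, Marpax is earned (Rule 4).
With Marpax, Eldtor is earned (Rule 5).
With Kyetor and Eldtor, Brygal is earned (Rule 1).
Brygal: reached.
Arcqil would need Venven (Rule 2), but Venven is never earned.
Eldtor: reached.
Reached: Brygal and Eldtor — 2 of the 3.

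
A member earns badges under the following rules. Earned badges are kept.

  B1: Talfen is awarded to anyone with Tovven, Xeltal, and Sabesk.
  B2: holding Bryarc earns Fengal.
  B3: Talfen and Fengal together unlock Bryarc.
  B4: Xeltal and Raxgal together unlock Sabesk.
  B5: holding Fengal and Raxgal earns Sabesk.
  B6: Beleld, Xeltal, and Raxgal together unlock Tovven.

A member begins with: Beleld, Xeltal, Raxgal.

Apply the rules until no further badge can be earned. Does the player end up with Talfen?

Yes

With Beleld, Xeltal, and Raxgal, Tovven is earned (B6).
With Xeltal and Raxgal, Sabesk is earned (B4).
With Tovven, Xeltal, and Sabesk, Talfen is earned (B1).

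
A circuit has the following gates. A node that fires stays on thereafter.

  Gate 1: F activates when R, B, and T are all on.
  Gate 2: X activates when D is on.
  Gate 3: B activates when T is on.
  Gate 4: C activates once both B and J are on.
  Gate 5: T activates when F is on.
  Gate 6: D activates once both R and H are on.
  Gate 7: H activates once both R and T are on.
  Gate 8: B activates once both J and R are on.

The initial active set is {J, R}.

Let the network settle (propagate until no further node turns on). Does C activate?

Yes

J and R are on, so B activates (Gate 8).
Gate 4: B and J on → C on.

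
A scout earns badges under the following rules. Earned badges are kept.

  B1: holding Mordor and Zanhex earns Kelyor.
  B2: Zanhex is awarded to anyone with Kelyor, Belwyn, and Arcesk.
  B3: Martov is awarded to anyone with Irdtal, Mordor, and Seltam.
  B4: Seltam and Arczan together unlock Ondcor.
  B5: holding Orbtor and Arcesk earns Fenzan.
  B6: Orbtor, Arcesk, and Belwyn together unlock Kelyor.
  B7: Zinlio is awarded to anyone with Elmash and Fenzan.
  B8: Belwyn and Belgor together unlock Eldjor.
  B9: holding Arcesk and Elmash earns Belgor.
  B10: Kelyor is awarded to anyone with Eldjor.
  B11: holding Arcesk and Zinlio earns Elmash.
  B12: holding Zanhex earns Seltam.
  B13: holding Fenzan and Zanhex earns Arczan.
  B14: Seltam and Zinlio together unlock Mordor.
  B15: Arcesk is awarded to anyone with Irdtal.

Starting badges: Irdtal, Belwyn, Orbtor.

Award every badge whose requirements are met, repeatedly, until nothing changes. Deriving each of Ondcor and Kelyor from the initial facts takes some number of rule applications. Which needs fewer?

Kelyor

Kelyor: With Irdtal, Arcesk is earned (B15). With Orbtor, Arcesk, and Belwyn, Kelyor is earned (B6). [2 rule applications]
Ondcor: With Irdtal, Arcesk is earned (B15). With Orbtor and Arcesk, Fenzan is earned (B5). With Orbtor, Arcesk, and Belwyn, Kelyor is earned (B6). With Kelyor, Belwyn, and Arcesk, Zanhex is earned (B2). With Zanhex, Seltam is earned (B12). With Fenzan and Zanhex, Arczan is earned (B13). With Seltam and Arczan, Ondcor is earned (B4). [7 rule applications]
Kelyor needs fewer.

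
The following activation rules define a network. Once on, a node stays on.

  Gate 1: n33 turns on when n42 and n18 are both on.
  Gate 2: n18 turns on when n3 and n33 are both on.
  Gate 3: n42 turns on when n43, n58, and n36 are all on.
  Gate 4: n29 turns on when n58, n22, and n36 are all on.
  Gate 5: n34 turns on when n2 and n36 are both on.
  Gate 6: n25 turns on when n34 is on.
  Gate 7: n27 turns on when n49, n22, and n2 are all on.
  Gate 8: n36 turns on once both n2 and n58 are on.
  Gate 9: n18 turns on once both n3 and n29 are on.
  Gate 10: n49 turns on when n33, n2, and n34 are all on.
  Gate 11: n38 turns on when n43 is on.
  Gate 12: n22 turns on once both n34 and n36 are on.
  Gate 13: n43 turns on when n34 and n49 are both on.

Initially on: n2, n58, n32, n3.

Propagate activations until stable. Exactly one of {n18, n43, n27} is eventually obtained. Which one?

n2 and n58 are on, so n36 turns on (Gate 8).
n2 and n36 are on, so n34 turns on (Gate 5).
n34 and n36 are on, so n22 turns on (Gate 12).
n58, n22, and n36 are on, so n29 turns on (Gate 4).
Gate 9: n3 and n29 on → n18 on.
n43 would need n34 and n49 (Gate 13), but n49 never turns on. n27 would need n49, n22, and n2 (Gate 7), but n49 never turns on.

n18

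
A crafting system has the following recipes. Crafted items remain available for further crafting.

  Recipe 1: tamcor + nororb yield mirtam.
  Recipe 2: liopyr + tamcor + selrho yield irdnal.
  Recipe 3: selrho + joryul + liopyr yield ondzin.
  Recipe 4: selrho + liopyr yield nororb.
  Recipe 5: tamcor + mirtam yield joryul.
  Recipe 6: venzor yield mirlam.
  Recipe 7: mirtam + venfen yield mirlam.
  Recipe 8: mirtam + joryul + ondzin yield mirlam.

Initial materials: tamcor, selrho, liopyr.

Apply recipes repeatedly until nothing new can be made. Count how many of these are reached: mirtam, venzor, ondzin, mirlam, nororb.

4

selrho + liopyr → nororb (Recipe 4).
Using Recipe 1, tamcor and nororb make mirtam.
Using Recipe 5, tamcor and mirtam make joryul.
selrho + joryul + liopyr → ondzin (Recipe 3).
Using Recipe 8, mirtam, joryul, and ondzin make mirlam.
mirtam: reached.
No rule produces venzor, and it is not given.
ondzin: reached.
mirlam: reached.
nororb: reached.
Reached: mirtam, ondzin, mirlam, and nororb — 4 of the 5.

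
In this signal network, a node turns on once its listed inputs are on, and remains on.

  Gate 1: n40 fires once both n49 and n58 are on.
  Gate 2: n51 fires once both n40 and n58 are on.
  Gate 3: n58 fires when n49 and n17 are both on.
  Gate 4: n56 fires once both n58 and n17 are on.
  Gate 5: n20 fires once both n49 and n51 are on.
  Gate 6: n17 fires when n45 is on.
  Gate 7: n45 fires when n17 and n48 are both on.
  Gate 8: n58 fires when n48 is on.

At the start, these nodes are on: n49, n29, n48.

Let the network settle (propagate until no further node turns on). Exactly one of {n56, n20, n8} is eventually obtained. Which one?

n20

Gate 8: n48 on → n58 on.
Gate 1: n49 and n58 on → n40 on.
Gate 2: n40 and n58 on → n51 on.
Gate 5: n49 and n51 on → n20 on.
n56 would need n58 and n17 (Gate 4), but n17 never turns on. No rule produces n8, and it is not given.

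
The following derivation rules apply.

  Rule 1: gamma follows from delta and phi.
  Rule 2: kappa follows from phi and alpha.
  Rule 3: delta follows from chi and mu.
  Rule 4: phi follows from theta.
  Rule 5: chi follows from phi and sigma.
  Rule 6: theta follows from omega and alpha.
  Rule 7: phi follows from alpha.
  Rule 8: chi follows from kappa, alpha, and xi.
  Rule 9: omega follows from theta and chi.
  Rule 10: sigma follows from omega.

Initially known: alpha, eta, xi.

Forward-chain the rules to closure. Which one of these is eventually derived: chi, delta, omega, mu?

chi

alpha holds, so phi follows (Rule 7).
From phi and alpha, Rule 2 gives kappa.
kappa, alpha, and xi hold, so chi follows (Rule 8).
No rule produces mu, and it is not given. delta would need chi and mu (Rule 3), but mu is never established. omega would need theta and chi (Rule 9), but theta is never established.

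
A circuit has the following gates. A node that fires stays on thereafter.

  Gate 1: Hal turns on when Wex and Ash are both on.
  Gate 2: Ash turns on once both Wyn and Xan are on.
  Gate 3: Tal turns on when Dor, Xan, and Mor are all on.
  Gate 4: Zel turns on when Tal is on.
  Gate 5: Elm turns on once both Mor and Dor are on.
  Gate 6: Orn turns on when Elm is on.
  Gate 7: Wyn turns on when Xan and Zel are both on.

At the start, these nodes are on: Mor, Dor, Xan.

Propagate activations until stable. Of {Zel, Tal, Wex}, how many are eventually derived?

Gate 3: Dor, Xan, and Mor on → Tal on.
Gate 4: Tal on → Zel on.
Zel: reached.
Tal: reached.
No rule produces Wex, and it is not given.
Reached: Zel and Tal — 2 of the 3.

2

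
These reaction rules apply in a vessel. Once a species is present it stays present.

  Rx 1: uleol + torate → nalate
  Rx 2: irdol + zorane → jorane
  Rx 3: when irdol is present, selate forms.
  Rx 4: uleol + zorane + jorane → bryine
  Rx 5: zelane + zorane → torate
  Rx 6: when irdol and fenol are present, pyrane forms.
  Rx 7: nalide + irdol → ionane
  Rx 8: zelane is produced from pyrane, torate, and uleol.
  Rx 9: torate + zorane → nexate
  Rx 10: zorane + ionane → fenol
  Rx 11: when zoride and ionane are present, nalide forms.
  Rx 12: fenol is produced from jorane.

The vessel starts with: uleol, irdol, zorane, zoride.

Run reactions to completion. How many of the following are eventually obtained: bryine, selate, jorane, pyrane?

4

irdol and zorane present → jorane forms (Rx 2).
irdol present → selate forms (Rx 3).
uleol, zorane, and jorane present → bryine forms (Rx 4).
jorane present → fenol forms (Rx 12).
irdol and fenol present → pyrane forms (Rx 6).
bryine: reached.
selate: reached.
jorane: reached.
pyrane: reached.
All 4 are reached.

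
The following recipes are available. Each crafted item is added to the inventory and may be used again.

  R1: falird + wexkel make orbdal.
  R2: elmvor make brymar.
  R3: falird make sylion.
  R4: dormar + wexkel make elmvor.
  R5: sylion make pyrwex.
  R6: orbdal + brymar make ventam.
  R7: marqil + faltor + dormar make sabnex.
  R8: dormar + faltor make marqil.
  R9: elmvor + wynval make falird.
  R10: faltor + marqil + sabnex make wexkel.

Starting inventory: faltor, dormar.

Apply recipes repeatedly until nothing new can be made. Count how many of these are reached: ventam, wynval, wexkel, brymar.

2

Using R8, dormar and faltor make marqil.
Using R7, marqil, faltor, and dormar make sabnex.
Using R10, faltor, marqil, and sabnex make wexkel.
Using R4, dormar and wexkel make elmvor.
elmvor → brymar (R2).
ventam would need orbdal and brymar (R6), but orbdal is never obtained.
No rule produces wynval, and it is not given.
wexkel: reached.
brymar: reached.
Reached: wexkel and brymar — 2 of the 4.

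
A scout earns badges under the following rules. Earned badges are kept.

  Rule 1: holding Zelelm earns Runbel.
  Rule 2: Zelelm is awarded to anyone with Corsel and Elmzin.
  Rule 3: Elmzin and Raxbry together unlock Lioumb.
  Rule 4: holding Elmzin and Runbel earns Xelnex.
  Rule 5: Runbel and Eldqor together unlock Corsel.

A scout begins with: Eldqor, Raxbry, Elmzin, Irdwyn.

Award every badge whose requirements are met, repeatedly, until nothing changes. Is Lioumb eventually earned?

With Elmzin and Raxbry, Lioumb is earned (Rule 3).

Yes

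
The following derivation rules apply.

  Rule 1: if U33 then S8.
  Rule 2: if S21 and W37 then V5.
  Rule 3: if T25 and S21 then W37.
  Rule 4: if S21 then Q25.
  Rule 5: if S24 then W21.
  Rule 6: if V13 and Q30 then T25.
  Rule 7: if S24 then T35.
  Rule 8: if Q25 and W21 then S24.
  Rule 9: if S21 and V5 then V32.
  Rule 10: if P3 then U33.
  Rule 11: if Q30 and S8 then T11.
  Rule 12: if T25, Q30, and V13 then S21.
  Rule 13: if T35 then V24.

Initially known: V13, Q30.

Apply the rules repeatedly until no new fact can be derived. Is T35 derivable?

T35 would need S24 (Rule 7), but S24 is never established.

No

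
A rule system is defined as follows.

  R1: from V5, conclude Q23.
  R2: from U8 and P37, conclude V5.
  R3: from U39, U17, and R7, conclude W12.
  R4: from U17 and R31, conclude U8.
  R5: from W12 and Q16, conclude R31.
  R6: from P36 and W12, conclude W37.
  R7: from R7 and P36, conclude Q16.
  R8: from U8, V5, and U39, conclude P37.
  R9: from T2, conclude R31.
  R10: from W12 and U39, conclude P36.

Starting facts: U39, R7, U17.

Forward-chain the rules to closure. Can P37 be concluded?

No

P37 would need U8, V5, and U39 (R8), but V5 is never established.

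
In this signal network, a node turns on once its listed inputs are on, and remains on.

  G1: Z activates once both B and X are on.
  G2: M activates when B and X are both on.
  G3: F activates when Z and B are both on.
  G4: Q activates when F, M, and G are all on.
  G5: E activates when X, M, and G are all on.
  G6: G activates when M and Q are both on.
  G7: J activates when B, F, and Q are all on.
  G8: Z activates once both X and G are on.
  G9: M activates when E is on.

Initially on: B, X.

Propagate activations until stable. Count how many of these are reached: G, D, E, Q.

G would need M and Q (G6), but Q never turns on.
No rule produces D, and it is not given.
E would need X, M, and G (G5), but G never turns on.
Q would need F, M, and G (G4), but G never turns on.
None of the 4 are reached.

0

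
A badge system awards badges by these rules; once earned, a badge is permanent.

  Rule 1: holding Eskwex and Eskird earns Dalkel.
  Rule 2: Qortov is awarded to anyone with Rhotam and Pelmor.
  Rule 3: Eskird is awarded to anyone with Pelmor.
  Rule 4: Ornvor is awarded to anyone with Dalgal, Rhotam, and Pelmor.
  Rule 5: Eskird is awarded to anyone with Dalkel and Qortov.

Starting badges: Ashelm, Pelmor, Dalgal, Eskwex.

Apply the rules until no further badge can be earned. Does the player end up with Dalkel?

With Pelmor, Eskird is earned (Rule 3).
With Eskwex and Eskird, Dalkel is earned (Rule 1).

Yes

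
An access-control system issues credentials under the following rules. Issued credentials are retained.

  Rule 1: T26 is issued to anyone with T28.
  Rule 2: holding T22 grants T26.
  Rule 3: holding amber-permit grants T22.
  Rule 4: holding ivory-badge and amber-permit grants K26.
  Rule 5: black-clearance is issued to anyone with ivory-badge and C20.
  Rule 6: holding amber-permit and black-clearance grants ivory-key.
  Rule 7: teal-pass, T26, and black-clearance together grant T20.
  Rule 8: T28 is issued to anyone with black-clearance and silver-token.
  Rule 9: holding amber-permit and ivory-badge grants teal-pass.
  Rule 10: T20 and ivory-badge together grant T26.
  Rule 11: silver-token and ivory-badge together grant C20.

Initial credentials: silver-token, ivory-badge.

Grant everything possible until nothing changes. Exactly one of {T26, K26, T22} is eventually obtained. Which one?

T26

Holding silver-token and ivory-badge grants C20 (Rule 11).
Holding ivory-badge and C20 grants black-clearance (Rule 5).
Holding black-clearance and silver-token grants T28 (Rule 8).
Holding T28 grants T26 (Rule 1).
K26 would need ivory-badge and amber-permit (Rule 4), but amber-permit is never granted. T22 would need amber-permit (Rule 3), but amber-permit is never granted.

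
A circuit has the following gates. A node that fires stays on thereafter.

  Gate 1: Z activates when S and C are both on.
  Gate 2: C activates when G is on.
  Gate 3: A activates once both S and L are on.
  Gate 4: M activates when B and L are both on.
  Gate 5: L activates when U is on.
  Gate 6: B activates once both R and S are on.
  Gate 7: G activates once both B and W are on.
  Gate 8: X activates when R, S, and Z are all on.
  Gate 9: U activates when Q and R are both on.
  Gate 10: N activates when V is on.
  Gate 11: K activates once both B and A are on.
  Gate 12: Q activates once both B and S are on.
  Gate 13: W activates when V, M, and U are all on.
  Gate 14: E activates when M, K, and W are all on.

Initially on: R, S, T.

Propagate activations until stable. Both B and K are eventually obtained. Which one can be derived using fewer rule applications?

B: R and S are on, so B activates (Gate 6). [1 rule application]
K: Gate 6: R and S on → B on. Gate 12: B and S on → Q on. Gate 9: Q and R on → U on. U is on, so L activates (Gate 5). Gate 3: S and L on → A on. B and A are on, so K activates (Gate 11). [6 rule applications]
B needs fewer.

B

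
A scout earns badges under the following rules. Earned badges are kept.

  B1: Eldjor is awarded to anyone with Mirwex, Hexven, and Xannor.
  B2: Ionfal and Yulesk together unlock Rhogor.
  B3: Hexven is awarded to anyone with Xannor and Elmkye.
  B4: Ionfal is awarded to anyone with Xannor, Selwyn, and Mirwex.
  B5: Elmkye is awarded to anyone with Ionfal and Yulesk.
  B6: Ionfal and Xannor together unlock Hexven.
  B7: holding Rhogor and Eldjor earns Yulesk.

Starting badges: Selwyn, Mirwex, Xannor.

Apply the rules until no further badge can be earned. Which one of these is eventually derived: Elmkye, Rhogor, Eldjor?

Eldjor

With Xannor, Selwyn, and Mirwex, Ionfal is earned (B4).
With Ionfal and Xannor, Hexven is earned (B6).
With Mirwex, Hexven, and Xannor, Eldjor is earned (B1).
Rhogor would need Ionfal and Yulesk (B2), but Yulesk is never earned. Elmkye would need Ionfal and Yulesk (B5), but Yulesk is never earned.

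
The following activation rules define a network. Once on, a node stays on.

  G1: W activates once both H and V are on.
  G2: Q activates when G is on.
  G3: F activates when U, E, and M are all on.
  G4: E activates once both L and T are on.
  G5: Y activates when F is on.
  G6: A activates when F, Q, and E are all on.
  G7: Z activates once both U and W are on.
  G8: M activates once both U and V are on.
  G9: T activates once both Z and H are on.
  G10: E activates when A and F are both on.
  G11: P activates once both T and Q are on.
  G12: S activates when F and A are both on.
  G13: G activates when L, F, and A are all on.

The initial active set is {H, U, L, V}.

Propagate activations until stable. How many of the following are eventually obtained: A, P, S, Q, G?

0

A would need F, Q, and E (G6), but Q never turns on.
P would need T and Q (G11), but Q never turns on.
S would need F and A (G12), but A never turns on.
Q would need G (G2), but G never turns on.
G would need L, F, and A (G13), but A never turns on.
None of the 5 are reached.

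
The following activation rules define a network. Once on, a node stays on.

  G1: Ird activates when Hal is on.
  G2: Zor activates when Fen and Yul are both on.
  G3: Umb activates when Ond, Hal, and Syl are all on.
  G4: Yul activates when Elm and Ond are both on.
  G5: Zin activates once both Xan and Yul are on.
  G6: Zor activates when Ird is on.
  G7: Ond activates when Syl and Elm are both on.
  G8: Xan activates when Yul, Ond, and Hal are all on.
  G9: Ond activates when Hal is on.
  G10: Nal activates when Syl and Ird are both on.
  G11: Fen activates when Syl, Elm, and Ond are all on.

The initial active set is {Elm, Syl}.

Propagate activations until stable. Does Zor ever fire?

Yes

Syl and Elm are on, so Ond activates (G7).
Syl, Elm, and Ond are on, so Fen activates (G11).
Elm and Ond are on, so Yul activates (G4).
G2: Fen and Yul on → Zor on.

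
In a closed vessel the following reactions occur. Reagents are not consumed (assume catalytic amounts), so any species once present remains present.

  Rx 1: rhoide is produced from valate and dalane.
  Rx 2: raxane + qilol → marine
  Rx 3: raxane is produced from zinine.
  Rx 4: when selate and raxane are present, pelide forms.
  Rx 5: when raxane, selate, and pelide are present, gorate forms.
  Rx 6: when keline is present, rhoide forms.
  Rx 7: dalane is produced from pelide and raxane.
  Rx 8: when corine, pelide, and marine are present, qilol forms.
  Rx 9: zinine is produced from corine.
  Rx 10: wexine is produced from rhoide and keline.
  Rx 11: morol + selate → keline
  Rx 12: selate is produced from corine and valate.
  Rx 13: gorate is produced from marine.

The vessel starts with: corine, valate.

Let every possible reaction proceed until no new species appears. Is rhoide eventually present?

Yes

corine and valate present → selate forms (Rx 12).
corine present → zinine forms (Rx 9).
zinine present → raxane forms (Rx 3).
selate and raxane present → pelide forms (Rx 4).
pelide and raxane present → dalane forms (Rx 7).
valate and dalane present → rhoide forms (Rx 1).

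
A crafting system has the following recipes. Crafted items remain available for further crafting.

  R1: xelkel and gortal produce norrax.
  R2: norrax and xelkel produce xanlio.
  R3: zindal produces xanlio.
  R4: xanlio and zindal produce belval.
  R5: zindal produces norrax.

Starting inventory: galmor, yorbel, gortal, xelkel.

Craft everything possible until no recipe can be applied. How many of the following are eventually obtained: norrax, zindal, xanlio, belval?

Using R1, xelkel and gortal make norrax.
Using R2, norrax and xelkel make xanlio.
norrax: reached.
No rule produces zindal, and it is not given.
xanlio: reached.
belval would need xanlio and zindal (R4), but zindal is never obtained.
Reached: norrax and xanlio — 2 of the 4.

2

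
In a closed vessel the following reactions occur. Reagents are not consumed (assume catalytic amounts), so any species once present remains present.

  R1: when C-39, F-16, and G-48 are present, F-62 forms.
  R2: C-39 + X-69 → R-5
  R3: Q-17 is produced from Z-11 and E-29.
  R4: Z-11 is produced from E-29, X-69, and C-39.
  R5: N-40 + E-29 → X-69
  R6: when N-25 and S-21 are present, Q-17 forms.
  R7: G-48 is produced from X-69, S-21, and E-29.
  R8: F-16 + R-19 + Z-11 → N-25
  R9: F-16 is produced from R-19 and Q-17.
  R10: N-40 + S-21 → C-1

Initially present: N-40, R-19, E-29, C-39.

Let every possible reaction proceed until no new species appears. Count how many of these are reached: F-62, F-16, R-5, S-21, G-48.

2

N-40 and E-29 present → X-69 forms (R5).
C-39 and X-69 present → R-5 forms (R2).
E-29, X-69, and C-39 present → Z-11 forms (R4).
Z-11 and E-29 present → Q-17 forms (R3).
R-19 and Q-17 present → F-16 forms (R9).
F-62 would need C-39, F-16, and G-48 (R1), but G-48 never forms.
F-16: reached.
R-5: reached.
No rule produces S-21, and it is not given.
G-48 would need X-69, S-21, and E-29 (R7), but S-21 never forms.
Reached: F-16 and R-5 — 2 of the 5.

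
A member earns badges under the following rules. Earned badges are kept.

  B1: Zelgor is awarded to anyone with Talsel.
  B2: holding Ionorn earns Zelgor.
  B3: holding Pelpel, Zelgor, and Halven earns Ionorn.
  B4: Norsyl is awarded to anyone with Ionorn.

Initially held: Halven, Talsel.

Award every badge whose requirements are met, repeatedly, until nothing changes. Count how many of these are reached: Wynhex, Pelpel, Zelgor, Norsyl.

1

With Talsel, Zelgor is earned (B1).
No rule produces Wynhex, and it is not given.
No rule produces Pelpel, and it is not given.
Zelgor: reached.
Norsyl would need Ionorn (B4), but Ionorn is never earned.
Reached: Zelgor — 1 of the 4.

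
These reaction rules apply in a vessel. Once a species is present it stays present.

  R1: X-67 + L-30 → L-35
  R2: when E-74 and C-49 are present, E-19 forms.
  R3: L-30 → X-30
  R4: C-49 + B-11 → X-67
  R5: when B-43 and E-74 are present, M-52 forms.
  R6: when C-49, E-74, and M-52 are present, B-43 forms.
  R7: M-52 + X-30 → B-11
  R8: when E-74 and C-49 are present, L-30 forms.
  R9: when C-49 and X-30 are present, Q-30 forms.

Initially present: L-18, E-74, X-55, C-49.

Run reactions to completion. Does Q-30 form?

E-74 and C-49 present → L-30 forms (R8).
L-30 present → X-30 forms (R3).
C-49 and X-30 present → Q-30 forms (R9).

Yes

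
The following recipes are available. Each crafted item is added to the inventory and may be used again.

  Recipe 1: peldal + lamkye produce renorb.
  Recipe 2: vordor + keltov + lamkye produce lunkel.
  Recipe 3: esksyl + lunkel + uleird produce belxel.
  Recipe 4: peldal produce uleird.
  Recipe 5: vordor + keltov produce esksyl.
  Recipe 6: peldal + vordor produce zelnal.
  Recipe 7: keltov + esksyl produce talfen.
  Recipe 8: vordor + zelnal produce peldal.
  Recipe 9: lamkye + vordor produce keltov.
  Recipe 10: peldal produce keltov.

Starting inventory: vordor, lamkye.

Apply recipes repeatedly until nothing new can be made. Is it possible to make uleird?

uleird would need peldal (Recipe 4), but peldal is never obtained.

No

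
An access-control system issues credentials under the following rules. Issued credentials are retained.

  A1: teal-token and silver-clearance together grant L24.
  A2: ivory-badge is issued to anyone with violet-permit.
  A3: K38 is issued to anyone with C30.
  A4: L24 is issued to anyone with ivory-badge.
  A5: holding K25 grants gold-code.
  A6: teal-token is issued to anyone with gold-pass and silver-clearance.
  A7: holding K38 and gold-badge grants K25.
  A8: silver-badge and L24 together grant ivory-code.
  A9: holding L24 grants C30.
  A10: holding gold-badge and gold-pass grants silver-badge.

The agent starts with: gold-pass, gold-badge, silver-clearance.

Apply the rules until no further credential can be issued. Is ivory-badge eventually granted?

No

ivory-badge would need violet-permit (A2), but violet-permit is never granted.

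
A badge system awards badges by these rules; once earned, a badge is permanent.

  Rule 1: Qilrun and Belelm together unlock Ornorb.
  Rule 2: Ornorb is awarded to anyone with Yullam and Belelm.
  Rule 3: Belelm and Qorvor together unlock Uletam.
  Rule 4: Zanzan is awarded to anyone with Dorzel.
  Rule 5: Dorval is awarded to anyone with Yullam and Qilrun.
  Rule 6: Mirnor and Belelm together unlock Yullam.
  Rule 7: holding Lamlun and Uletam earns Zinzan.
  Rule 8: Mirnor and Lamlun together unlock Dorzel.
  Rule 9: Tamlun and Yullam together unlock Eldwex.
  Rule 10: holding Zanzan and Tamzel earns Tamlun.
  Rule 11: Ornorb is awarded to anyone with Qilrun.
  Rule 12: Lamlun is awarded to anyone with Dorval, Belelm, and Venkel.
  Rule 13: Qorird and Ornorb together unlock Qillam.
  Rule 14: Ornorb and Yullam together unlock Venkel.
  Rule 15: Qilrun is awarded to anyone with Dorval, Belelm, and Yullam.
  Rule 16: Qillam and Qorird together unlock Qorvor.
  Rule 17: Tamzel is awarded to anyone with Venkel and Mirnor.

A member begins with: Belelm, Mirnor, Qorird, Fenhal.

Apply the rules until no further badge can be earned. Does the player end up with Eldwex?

No

Eldwex would need Tamlun and Yullam (Rule 9), but Tamlun is never earned.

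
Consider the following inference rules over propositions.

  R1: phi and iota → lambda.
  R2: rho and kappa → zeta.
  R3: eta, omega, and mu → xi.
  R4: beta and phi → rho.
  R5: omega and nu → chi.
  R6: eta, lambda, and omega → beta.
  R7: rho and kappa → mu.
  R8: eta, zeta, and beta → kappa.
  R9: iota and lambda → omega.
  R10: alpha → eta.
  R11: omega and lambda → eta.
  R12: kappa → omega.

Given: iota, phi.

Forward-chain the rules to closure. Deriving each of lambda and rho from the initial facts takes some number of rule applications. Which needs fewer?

lambda

lambda: From phi and iota, R1 gives lambda. [1 rule application]
rho: phi and iota hold, so lambda follows (R1). iota and lambda hold, so omega follows (R9). From omega and lambda, R11 gives eta. eta, lambda, and omega hold, so beta follows (R6). From beta and phi, R4 gives rho. [5 rule applications]
lambda needs fewer.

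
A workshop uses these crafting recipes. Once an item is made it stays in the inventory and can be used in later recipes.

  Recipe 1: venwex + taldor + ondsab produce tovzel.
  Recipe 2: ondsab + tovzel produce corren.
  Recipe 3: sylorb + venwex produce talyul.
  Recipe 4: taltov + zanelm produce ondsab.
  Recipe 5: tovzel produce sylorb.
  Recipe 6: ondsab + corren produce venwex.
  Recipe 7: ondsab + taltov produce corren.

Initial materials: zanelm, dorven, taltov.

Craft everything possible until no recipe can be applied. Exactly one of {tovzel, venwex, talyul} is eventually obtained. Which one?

Using Recipe 4, taltov and zanelm make ondsab.
ondsab + taltov → corren (Recipe 7).
ondsab + corren → venwex (Recipe 6).
tovzel would need venwex, taldor, and ondsab (Recipe 1), but taldor is never obtained. talyul would need sylorb and venwex (Recipe 3), but sylorb is never obtained.

venwex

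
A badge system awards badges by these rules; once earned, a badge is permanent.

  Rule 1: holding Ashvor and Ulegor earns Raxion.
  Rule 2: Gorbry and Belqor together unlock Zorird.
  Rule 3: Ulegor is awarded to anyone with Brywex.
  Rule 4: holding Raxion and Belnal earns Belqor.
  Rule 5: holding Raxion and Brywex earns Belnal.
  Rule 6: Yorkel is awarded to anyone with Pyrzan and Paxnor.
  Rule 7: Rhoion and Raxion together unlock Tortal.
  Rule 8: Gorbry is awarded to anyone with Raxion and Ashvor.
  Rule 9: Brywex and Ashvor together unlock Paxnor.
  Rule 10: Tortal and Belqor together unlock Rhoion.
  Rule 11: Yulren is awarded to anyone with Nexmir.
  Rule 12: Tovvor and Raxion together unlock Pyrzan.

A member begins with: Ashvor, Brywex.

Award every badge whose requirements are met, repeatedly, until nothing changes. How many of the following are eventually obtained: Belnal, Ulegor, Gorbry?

With Brywex, Ulegor is earned (Rule 3).
With Ashvor and Ulegor, Raxion is earned (Rule 1).
With Raxion and Brywex, Belnal is earned (Rule 5).
With Raxion and Ashvor, Gorbry is earned (Rule 8).
Belnal: reached.
Ulegor: reached.
Gorbry: reached.
All 3 are reached.

3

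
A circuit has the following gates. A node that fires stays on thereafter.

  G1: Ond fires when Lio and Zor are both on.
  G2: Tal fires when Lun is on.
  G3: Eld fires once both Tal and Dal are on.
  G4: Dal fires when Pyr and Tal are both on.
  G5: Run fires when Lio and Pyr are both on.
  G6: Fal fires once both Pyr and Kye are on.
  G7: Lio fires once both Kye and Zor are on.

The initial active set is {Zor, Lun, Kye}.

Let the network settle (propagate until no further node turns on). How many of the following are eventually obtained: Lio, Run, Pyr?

1

G7: Kye and Zor on → Lio on.
Lio: reached.
Run would need Lio and Pyr (G5), but Pyr never turns on.
No rule produces Pyr, and it is not given.
Reached: Lio — 1 of the 3.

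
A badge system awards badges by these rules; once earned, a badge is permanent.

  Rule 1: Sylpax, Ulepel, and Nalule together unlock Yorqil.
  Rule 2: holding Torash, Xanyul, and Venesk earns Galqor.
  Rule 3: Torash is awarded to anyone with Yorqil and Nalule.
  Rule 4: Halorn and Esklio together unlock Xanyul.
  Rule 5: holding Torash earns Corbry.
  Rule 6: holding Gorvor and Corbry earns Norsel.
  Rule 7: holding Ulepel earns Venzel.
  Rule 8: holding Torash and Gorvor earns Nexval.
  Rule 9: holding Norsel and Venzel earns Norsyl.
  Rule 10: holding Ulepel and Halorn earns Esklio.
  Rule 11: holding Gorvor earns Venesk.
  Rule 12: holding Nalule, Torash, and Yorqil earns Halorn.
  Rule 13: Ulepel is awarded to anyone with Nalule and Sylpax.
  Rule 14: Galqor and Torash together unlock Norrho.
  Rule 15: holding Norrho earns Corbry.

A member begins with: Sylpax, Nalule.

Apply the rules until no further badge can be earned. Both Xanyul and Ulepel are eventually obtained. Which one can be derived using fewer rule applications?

Ulepel

Ulepel: With Nalule and Sylpax, Ulepel is earned (Rule 13). [1 rule application]
Xanyul: With Nalule and Sylpax, Ulepel is earned (Rule 13). With Sylpax, Ulepel, and Nalule, Yorqil is earned (Rule 1). With Yorqil and Nalule, Torash is earned (Rule 3). With Nalule, Torash, and Yorqil, Halorn is earned (Rule 12). With Ulepel and Halorn, Esklio is earned (Rule 10). With Halorn and Esklio, Xanyul is earned (Rule 4). [6 rule applications]
Ulepel needs fewer.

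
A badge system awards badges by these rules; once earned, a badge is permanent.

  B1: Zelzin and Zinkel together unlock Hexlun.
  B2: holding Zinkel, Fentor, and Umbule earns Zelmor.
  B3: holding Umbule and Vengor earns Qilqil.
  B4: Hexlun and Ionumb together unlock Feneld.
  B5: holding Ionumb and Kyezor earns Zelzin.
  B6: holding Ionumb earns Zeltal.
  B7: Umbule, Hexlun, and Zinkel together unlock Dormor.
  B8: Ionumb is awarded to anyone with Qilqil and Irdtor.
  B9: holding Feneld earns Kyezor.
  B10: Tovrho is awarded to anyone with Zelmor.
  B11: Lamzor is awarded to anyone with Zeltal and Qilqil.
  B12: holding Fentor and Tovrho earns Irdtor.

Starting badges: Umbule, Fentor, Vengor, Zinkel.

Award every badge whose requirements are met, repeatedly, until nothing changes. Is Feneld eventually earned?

No

Feneld would need Hexlun and Ionumb (B4), but Hexlun is never earned.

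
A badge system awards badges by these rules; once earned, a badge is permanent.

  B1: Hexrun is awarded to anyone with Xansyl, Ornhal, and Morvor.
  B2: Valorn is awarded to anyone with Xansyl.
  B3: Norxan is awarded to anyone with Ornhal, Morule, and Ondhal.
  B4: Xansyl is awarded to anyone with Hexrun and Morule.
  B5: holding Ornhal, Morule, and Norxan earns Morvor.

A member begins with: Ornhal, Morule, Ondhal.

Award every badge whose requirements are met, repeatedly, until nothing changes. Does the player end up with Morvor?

Yes

With Ornhal, Morule, and Ondhal, Norxan is earned (B3).
With Ornhal, Morule, and Norxan, Morvor is earned (B5).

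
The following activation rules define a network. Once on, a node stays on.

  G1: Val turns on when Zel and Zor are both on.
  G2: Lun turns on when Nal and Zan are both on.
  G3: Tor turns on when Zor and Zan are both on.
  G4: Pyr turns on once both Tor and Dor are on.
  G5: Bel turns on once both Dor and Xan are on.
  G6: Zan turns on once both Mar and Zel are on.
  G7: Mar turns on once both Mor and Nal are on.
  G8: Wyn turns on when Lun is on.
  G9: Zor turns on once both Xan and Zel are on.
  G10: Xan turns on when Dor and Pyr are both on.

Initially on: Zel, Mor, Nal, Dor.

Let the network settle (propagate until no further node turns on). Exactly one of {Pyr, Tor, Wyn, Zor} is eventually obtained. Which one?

Wyn

G7: Mor and Nal on → Mar on.
Mar and Zel are on, so Zan turns on (G6).
Nal and Zan are on, so Lun turns on (G2).
G8: Lun on → Wyn on.
Zor would need Xan and Zel (G9), but Xan never turns on. Pyr would need Tor and Dor (G4), but Tor never turns on. Tor would need Zor and Zan (G3), but Zor never turns on.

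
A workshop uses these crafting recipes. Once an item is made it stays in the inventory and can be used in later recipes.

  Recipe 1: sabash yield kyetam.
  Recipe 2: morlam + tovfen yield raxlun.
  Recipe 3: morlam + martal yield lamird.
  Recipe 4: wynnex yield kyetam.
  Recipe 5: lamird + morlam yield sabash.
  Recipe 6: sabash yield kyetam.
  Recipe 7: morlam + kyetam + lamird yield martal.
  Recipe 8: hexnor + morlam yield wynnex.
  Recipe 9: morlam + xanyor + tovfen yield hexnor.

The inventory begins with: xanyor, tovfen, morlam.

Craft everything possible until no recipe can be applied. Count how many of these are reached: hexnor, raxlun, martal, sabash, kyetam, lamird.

3

morlam + tovfen → raxlun (Recipe 2).
morlam + xanyor + tovfen → hexnor (Recipe 9).
Using Recipe 8, hexnor and morlam make wynnex.
Using Recipe 4, wynnex makes kyetam.
hexnor: reached.
raxlun: reached.
martal would need morlam, kyetam, and lamird (Recipe 7), but lamird is never obtained.
sabash would need lamird and morlam (Recipe 5), but lamird is never obtained.
kyetam: reached.
lamird would need morlam and martal (Recipe 3), but martal is never obtained.
Reached: hexnor, raxlun, and kyetam — 3 of the 6.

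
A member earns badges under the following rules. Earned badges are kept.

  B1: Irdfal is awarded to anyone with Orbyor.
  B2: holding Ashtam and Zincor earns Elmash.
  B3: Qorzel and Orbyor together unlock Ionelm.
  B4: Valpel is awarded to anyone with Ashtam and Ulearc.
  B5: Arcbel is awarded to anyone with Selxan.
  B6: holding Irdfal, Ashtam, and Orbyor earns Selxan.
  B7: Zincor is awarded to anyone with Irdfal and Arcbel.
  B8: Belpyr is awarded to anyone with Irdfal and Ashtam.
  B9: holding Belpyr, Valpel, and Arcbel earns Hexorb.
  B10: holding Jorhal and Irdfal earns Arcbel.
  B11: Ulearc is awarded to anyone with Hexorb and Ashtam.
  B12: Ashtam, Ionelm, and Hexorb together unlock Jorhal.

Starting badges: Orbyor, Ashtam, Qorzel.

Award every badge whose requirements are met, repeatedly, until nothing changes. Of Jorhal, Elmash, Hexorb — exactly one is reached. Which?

With Orbyor, Irdfal is earned (B1).
With Irdfal, Ashtam, and Orbyor, Selxan is earned (B6).
With Selxan, Arcbel is earned (B5).
With Irdfal and Arcbel, Zincor is earned (B7).
With Ashtam and Zincor, Elmash is earned (B2).
Jorhal would need Ashtam, Ionelm, and Hexorb (B12), but Hexorb is never earned. Hexorb would need Belpyr, Valpel, and Arcbel (B9), but Valpel is never earned.

Elmash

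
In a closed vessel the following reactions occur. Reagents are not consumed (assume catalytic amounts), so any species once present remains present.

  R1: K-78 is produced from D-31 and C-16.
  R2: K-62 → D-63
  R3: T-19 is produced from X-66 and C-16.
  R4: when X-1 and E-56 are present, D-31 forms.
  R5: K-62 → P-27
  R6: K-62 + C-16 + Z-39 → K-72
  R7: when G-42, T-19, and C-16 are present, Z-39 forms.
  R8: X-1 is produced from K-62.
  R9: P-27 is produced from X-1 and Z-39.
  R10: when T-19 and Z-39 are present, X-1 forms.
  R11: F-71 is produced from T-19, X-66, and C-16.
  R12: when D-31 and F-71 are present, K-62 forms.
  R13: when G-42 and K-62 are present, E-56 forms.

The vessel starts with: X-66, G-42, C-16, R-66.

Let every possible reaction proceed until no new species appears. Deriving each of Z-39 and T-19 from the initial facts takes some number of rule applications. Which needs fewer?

T-19

T-19: X-66 and C-16 present → T-19 forms (R3). [1 rule application]
Z-39: X-66 and C-16 present → T-19 forms (R3). G-42, T-19, and C-16 present → Z-39 forms (R7). [2 rule applications]
T-19 needs fewer.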